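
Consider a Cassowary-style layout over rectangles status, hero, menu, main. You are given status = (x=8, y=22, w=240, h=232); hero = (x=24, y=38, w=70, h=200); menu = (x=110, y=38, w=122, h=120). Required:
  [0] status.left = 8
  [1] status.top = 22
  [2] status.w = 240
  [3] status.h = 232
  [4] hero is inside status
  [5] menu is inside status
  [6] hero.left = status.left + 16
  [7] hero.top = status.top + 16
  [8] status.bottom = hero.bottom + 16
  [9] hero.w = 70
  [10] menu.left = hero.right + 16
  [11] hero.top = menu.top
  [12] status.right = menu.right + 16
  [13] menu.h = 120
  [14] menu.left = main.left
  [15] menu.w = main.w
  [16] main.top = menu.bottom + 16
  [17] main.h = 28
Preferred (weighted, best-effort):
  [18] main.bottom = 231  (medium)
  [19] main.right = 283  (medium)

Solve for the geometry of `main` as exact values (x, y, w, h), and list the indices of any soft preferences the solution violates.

main = (x=110, y=174, w=122, h=28)
violated soft preferences: 18, 19

1. main.x = 110  [menu.left = main.left]
2. main.w = 122  [menu.w = main.w]
3. main.y = 174  [main.top = menu.bottom + 16]
4. main.h = 28  [main.h = 28]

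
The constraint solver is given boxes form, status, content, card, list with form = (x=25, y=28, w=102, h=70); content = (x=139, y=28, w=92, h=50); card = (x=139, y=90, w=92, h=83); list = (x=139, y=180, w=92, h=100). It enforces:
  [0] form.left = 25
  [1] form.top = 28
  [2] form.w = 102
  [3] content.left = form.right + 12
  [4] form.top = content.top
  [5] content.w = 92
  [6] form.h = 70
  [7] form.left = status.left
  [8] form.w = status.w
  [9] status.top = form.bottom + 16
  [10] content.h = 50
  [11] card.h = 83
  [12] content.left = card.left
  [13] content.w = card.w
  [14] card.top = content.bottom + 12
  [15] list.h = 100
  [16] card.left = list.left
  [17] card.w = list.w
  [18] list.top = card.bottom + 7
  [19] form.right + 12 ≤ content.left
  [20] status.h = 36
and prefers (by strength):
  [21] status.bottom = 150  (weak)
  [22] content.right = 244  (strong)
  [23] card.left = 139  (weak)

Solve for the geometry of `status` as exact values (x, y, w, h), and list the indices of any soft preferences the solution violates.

1. status.x = 25  [form.left = status.left]
2. status.w = 102  [form.w = status.w]
3. status.y = 114  [status.top = form.bottom + 16]
4. status.h = 36  [status.h = 36]

status = (x=25, y=114, w=102, h=36)
violated soft preferences: 22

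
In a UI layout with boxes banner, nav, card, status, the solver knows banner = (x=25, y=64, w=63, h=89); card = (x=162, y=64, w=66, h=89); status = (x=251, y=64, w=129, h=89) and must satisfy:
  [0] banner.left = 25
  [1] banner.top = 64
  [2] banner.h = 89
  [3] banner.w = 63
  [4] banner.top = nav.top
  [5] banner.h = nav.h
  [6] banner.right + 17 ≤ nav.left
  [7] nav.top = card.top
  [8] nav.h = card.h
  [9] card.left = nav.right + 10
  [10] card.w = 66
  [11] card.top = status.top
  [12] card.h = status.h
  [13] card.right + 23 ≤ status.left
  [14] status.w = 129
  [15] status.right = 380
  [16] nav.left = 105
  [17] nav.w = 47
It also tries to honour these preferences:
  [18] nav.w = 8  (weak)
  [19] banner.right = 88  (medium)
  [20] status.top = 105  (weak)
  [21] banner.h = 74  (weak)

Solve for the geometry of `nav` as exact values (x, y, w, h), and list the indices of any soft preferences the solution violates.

1. nav.y = 64  [banner.top = nav.top]
2. nav.h = 89  [banner.h = nav.h]
3. nav.x = 105  [nav.left = 105]
4. nav.w = 47  [nav.w = 47]

nav = (x=105, y=64, w=47, h=89)
violated soft preferences: 18, 20, 21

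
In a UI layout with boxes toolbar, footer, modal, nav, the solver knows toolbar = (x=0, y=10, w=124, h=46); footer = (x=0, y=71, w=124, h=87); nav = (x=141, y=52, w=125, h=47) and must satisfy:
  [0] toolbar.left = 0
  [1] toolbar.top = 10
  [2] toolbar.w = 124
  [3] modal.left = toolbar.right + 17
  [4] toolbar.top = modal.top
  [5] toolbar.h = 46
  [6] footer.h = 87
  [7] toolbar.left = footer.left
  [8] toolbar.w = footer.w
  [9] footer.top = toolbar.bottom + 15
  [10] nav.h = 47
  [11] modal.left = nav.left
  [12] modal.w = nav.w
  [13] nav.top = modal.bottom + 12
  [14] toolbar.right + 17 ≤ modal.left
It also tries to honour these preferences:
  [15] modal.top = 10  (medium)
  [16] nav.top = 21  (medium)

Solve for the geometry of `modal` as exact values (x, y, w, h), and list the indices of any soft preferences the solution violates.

modal = (x=141, y=10, w=125, h=30)
violated soft preferences: 16

1. modal.x = 141  [modal.left = toolbar.right + 17]
2. modal.y = 10  [toolbar.top = modal.top]
3. modal.w = 125  [modal.w = nav.w]
4. modal.h = 30  [nav.top = modal.bottom + 12]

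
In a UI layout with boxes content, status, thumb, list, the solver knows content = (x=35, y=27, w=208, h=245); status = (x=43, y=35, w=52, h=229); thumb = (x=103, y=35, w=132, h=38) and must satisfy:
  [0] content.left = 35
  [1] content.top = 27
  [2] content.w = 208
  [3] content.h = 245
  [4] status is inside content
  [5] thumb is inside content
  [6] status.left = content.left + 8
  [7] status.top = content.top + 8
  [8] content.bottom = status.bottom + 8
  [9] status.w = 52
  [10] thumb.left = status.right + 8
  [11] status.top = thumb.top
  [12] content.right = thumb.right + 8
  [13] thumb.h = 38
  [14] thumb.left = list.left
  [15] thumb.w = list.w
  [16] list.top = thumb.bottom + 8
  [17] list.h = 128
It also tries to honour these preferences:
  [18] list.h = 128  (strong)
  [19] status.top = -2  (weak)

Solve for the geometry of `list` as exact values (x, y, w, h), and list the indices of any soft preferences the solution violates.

1. list.x = 103  [thumb.left = list.left]
2. list.w = 132  [thumb.w = list.w]
3. list.y = 81  [list.top = thumb.bottom + 8]
4. list.h = 128  [list.h = 128]

list = (x=103, y=81, w=132, h=128)
violated soft preferences: 19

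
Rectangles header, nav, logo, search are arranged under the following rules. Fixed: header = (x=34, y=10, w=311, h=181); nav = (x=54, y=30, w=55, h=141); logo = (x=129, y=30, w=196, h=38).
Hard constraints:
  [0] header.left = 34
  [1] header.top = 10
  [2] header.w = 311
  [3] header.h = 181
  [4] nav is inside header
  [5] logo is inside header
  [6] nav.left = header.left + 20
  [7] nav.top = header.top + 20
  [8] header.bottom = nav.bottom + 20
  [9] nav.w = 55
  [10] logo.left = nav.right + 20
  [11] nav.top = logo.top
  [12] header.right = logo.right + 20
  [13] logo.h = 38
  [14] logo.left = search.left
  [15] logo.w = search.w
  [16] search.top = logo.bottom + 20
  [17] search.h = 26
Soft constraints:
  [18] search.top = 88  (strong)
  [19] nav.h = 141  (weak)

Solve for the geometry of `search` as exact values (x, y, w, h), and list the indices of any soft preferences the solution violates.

1. search.x = 129  [logo.left = search.left]
2. search.w = 196  [logo.w = search.w]
3. search.y = 88  [search.top = logo.bottom + 20]
4. search.h = 26  [search.h = 26]

search = (x=129, y=88, w=196, h=26)
violated soft preferences: none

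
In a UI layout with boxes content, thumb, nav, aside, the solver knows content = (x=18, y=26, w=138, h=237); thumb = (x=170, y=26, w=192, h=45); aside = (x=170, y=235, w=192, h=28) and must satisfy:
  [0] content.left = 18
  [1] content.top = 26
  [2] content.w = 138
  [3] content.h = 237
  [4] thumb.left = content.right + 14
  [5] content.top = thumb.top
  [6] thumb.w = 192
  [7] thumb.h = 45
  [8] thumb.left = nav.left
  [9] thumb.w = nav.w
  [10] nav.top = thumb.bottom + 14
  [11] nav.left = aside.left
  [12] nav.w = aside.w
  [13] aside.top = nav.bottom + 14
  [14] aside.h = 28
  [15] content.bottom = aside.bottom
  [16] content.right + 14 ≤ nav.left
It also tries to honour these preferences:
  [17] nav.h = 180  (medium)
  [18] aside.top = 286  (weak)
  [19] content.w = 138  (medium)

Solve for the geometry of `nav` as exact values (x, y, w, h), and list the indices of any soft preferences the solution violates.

1. nav.x = 170  [thumb.left = nav.left]
2. nav.w = 192  [thumb.w = nav.w]
3. nav.y = 85  [nav.top = thumb.bottom + 14]
4. nav.h = 136  [aside.top = nav.bottom + 14]

nav = (x=170, y=85, w=192, h=136)
violated soft preferences: 17, 18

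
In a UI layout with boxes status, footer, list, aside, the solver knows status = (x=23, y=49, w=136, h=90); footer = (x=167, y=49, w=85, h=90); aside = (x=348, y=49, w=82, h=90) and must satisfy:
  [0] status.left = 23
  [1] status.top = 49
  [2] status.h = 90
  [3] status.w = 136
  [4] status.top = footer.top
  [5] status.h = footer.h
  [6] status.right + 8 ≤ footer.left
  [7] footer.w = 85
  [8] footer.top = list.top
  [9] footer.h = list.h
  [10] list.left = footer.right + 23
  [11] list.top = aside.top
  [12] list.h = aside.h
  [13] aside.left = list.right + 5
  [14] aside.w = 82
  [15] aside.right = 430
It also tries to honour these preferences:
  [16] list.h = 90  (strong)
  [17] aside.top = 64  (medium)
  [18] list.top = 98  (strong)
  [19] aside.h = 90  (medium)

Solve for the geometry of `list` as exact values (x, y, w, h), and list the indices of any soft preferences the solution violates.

list = (x=275, y=49, w=68, h=90)
violated soft preferences: 17, 18

1. list.y = 49  [footer.top = list.top]
2. list.h = 90  [footer.h = list.h]
3. list.x = 275  [list.left = footer.right + 23]
4. list.w = 68  [aside.left = list.right + 5]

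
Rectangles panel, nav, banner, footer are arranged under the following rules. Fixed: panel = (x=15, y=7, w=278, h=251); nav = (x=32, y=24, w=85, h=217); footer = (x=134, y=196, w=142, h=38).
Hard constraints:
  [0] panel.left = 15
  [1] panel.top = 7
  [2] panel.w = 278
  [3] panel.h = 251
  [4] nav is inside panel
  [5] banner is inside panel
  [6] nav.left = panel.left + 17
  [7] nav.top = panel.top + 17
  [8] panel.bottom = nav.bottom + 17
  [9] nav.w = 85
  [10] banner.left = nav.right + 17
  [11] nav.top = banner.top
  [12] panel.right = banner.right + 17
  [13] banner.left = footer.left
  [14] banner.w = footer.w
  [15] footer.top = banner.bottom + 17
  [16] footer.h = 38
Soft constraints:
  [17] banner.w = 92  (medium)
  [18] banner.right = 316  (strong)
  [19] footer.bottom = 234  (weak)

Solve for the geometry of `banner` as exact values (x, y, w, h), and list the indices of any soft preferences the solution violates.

1. banner.x = 134  [banner.left = nav.right + 17]
2. banner.y = 24  [nav.top = banner.top]
3. banner.w = 142  [panel.right = banner.right + 17]
4. banner.h = 155  [footer.top = banner.bottom + 17]

banner = (x=134, y=24, w=142, h=155)
violated soft preferences: 17, 18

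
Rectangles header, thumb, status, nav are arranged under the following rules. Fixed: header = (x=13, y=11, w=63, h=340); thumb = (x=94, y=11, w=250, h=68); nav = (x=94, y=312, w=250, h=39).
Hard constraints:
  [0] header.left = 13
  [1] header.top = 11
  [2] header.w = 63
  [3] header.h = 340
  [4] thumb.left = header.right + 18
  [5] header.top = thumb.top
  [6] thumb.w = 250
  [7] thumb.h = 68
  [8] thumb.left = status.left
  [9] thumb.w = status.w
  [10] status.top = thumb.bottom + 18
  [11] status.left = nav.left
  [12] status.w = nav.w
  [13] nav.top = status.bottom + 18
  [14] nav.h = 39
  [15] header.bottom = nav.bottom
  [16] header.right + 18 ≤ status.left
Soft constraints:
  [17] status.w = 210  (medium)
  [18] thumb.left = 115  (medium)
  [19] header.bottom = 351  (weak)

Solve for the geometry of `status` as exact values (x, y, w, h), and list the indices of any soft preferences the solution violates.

status = (x=94, y=97, w=250, h=197)
violated soft preferences: 17, 18

1. status.x = 94  [thumb.left = status.left]
2. status.w = 250  [thumb.w = status.w]
3. status.y = 97  [status.top = thumb.bottom + 18]
4. status.h = 197  [nav.top = status.bottom + 18]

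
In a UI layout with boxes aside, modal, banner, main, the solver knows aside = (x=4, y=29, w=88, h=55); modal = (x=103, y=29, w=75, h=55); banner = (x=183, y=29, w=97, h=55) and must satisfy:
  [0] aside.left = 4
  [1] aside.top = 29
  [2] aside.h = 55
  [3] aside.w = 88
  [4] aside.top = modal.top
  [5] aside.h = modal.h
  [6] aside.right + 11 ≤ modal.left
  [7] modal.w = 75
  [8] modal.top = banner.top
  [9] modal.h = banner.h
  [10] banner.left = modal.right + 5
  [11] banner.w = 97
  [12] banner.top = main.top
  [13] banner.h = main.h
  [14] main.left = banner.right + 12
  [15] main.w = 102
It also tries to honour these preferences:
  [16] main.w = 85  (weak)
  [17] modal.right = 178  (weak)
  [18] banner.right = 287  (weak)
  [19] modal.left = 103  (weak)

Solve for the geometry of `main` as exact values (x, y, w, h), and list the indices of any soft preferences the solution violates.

1. main.y = 29  [banner.top = main.top]
2. main.h = 55  [banner.h = main.h]
3. main.x = 292  [main.left = banner.right + 12]
4. main.w = 102  [main.w = 102]

main = (x=292, y=29, w=102, h=55)
violated soft preferences: 16, 18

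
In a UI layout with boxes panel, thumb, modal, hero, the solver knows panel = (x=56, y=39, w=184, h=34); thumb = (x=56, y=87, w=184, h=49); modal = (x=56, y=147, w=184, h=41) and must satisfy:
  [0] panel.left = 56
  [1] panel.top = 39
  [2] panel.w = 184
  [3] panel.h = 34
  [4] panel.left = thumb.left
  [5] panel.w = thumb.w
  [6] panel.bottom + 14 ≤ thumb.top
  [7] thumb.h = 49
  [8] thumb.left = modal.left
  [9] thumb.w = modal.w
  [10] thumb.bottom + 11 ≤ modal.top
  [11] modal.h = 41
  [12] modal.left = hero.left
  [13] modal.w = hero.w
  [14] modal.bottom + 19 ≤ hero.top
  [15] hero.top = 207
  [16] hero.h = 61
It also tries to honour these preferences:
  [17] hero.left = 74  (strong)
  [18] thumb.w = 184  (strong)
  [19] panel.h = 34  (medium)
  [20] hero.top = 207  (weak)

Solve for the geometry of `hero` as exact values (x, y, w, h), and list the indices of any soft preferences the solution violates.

hero = (x=56, y=207, w=184, h=61)
violated soft preferences: 17

1. hero.x = 56  [modal.left = hero.left]
2. hero.w = 184  [modal.w = hero.w]
3. hero.y = 207  [hero.top = 207]
4. hero.h = 61  [hero.h = 61]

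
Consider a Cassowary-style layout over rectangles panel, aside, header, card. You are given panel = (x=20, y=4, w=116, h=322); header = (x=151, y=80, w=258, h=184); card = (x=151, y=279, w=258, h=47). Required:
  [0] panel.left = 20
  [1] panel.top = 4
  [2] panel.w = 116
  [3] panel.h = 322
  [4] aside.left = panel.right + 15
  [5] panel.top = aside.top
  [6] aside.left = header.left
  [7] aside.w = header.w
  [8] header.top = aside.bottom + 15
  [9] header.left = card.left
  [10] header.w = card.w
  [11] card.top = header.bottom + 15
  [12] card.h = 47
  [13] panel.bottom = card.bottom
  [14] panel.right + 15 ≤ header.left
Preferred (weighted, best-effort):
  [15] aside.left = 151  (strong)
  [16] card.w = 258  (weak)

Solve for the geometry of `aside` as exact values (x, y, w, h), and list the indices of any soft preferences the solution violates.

aside = (x=151, y=4, w=258, h=61)
violated soft preferences: none

1. aside.x = 151  [aside.left = panel.right + 15]
2. aside.y = 4  [panel.top = aside.top]
3. aside.w = 258  [aside.w = header.w]
4. aside.h = 61  [header.top = aside.bottom + 15]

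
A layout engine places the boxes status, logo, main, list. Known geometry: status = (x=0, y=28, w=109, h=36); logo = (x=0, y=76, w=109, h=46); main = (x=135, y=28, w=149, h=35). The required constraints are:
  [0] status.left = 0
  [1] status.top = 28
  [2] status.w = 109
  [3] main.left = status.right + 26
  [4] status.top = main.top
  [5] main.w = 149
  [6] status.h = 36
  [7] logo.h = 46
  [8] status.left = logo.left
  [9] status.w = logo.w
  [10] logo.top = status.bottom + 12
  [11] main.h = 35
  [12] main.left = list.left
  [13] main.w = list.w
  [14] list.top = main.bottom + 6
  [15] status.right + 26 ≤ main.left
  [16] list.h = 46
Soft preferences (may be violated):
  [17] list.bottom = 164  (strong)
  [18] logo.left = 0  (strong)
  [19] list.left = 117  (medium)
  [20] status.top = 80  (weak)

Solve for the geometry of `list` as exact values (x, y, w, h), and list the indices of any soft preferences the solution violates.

list = (x=135, y=69, w=149, h=46)
violated soft preferences: 17, 19, 20

1. list.x = 135  [main.left = list.left]
2. list.w = 149  [main.w = list.w]
3. list.y = 69  [list.top = main.bottom + 6]
4. list.h = 46  [list.h = 46]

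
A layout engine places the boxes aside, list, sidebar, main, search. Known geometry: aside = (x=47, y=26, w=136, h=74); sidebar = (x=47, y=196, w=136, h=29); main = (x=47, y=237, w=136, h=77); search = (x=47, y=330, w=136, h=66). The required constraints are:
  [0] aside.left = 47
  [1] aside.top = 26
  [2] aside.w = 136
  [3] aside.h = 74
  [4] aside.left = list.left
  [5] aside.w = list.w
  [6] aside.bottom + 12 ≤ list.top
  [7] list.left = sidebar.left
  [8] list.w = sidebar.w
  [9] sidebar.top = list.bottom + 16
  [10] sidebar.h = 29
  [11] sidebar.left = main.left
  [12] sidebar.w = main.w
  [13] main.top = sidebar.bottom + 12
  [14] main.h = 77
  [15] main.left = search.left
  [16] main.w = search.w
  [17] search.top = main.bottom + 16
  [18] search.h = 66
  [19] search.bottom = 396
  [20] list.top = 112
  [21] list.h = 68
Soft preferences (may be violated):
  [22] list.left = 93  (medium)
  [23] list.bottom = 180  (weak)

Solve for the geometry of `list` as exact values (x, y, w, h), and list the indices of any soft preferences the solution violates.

1. list.x = 47  [aside.left = list.left]
2. list.w = 136  [aside.w = list.w]
3. list.y = 112  [list.top = 112]
4. list.h = 68  [list.h = 68]

list = (x=47, y=112, w=136, h=68)
violated soft preferences: 22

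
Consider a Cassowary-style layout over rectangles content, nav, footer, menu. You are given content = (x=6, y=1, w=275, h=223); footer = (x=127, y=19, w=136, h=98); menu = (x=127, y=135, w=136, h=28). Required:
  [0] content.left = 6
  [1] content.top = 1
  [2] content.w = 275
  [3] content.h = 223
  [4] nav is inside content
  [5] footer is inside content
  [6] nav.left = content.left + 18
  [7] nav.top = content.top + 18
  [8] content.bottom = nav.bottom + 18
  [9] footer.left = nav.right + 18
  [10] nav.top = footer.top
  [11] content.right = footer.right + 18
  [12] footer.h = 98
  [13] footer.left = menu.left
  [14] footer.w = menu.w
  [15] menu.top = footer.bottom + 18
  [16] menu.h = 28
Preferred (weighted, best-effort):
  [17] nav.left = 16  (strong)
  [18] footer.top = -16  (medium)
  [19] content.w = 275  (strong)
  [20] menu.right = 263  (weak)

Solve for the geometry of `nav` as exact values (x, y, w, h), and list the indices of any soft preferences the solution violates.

nav = (x=24, y=19, w=85, h=187)
violated soft preferences: 17, 18

1. nav.x = 24  [nav.left = content.left + 18]
2. nav.y = 19  [nav.top = content.top + 18]
3. nav.h = 187  [content.bottom = nav.bottom + 18]
4. nav.w = 85  [footer.left = nav.right + 18]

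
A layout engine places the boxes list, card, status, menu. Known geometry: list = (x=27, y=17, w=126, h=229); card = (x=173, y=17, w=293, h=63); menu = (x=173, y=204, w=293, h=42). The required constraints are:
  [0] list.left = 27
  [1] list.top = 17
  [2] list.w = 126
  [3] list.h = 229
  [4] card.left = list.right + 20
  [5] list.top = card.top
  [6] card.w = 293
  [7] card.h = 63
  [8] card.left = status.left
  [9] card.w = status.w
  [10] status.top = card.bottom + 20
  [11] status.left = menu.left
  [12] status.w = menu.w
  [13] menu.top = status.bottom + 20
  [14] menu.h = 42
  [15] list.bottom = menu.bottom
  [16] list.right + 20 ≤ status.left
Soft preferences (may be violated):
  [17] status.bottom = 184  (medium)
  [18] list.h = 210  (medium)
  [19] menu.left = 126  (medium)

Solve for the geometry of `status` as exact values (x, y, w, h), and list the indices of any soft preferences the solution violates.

1. status.x = 173  [card.left = status.left]
2. status.w = 293  [card.w = status.w]
3. status.y = 100  [status.top = card.bottom + 20]
4. status.h = 84  [menu.top = status.bottom + 20]

status = (x=173, y=100, w=293, h=84)
violated soft preferences: 18, 19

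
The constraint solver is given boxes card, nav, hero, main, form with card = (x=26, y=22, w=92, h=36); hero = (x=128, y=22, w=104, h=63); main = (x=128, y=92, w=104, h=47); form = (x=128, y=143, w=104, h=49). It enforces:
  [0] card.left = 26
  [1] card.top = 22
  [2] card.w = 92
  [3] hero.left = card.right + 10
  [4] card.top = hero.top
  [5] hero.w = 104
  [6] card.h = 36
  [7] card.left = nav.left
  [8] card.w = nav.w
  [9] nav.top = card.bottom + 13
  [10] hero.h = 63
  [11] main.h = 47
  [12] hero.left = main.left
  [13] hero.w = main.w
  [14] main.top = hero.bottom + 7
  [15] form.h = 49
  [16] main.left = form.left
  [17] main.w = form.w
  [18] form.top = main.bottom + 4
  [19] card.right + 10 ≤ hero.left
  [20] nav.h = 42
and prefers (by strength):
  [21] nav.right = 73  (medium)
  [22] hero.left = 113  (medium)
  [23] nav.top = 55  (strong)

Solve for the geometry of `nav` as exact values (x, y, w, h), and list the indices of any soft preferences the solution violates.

1. nav.x = 26  [card.left = nav.left]
2. nav.w = 92  [card.w = nav.w]
3. nav.y = 71  [nav.top = card.bottom + 13]
4. nav.h = 42  [nav.h = 42]

nav = (x=26, y=71, w=92, h=42)
violated soft preferences: 21, 22, 23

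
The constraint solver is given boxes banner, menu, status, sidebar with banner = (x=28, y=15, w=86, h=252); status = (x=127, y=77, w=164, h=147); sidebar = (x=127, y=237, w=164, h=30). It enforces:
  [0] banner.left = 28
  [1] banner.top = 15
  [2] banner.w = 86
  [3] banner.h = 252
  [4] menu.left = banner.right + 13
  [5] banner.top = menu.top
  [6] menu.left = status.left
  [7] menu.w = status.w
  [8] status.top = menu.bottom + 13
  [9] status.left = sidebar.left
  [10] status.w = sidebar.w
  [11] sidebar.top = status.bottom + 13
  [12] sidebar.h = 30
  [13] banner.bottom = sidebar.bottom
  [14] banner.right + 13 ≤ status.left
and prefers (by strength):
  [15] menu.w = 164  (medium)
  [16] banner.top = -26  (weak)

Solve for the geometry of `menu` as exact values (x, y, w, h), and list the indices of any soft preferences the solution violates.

1. menu.x = 127  [menu.left = banner.right + 13]
2. menu.y = 15  [banner.top = menu.top]
3. menu.w = 164  [menu.w = status.w]
4. menu.h = 49  [status.top = menu.bottom + 13]

menu = (x=127, y=15, w=164, h=49)
violated soft preferences: 16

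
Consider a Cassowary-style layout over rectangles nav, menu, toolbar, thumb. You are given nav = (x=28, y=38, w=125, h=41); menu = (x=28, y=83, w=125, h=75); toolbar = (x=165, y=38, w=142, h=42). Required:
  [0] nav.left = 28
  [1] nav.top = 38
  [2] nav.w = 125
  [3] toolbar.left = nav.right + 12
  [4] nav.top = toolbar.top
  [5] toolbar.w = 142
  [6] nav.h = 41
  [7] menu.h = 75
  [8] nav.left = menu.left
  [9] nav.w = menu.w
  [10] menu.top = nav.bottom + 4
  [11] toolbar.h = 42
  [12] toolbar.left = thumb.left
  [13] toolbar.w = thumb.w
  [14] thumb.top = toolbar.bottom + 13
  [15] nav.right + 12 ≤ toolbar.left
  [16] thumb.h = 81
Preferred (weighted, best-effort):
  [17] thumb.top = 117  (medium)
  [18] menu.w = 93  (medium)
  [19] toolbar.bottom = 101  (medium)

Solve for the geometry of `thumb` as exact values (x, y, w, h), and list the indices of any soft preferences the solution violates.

thumb = (x=165, y=93, w=142, h=81)
violated soft preferences: 17, 18, 19

1. thumb.x = 165  [toolbar.left = thumb.left]
2. thumb.w = 142  [toolbar.w = thumb.w]
3. thumb.y = 93  [thumb.top = toolbar.bottom + 13]
4. thumb.h = 81  [thumb.h = 81]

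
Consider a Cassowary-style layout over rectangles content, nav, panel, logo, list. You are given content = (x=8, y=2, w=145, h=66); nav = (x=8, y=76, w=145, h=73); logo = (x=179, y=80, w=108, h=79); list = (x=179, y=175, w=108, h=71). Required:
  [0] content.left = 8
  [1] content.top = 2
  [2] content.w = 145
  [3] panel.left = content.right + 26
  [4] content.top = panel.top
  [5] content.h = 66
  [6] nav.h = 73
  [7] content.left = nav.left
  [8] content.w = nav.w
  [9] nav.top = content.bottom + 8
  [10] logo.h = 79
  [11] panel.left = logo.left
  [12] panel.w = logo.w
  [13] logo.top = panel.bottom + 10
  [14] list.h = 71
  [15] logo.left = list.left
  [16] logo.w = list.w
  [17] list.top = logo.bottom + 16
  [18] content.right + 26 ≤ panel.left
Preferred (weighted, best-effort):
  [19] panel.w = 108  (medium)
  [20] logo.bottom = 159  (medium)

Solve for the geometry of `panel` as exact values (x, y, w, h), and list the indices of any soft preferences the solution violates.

panel = (x=179, y=2, w=108, h=68)
violated soft preferences: none

1. panel.x = 179  [panel.left = content.right + 26]
2. panel.y = 2  [content.top = panel.top]
3. panel.w = 108  [panel.w = logo.w]
4. panel.h = 68  [logo.top = panel.bottom + 10]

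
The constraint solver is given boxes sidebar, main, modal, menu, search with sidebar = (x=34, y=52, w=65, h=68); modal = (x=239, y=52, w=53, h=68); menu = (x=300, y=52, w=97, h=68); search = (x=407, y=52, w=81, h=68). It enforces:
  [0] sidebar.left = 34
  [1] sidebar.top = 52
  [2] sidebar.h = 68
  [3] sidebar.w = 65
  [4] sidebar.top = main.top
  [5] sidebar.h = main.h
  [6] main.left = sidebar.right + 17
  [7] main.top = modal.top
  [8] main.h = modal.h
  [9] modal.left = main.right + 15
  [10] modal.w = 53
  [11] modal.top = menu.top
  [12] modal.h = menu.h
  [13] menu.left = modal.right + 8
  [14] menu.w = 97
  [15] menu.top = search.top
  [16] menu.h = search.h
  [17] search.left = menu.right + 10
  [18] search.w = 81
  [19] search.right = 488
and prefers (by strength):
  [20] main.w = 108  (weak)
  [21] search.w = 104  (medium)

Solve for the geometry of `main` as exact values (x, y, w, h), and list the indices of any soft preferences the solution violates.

main = (x=116, y=52, w=108, h=68)
violated soft preferences: 21

1. main.y = 52  [sidebar.top = main.top]
2. main.h = 68  [sidebar.h = main.h]
3. main.x = 116  [main.left = sidebar.right + 17]
4. main.w = 108  [modal.left = main.right + 15]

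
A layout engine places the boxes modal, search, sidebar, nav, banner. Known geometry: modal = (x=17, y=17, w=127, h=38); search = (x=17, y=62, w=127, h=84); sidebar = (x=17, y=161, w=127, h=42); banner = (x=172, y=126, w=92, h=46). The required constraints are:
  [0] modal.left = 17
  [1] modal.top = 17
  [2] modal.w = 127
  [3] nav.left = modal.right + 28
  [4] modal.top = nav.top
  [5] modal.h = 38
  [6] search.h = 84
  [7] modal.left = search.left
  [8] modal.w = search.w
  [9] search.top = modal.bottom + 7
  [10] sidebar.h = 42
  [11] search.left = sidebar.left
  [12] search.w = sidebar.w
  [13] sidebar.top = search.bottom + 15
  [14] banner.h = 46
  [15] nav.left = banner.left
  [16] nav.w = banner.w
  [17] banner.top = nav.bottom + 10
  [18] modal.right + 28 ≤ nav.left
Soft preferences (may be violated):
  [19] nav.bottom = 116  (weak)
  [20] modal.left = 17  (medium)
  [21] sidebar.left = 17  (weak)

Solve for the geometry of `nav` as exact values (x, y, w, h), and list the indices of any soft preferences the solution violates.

1. nav.x = 172  [nav.left = modal.right + 28]
2. nav.y = 17  [modal.top = nav.top]
3. nav.w = 92  [nav.w = banner.w]
4. nav.h = 99  [banner.top = nav.bottom + 10]

nav = (x=172, y=17, w=92, h=99)
violated soft preferences: none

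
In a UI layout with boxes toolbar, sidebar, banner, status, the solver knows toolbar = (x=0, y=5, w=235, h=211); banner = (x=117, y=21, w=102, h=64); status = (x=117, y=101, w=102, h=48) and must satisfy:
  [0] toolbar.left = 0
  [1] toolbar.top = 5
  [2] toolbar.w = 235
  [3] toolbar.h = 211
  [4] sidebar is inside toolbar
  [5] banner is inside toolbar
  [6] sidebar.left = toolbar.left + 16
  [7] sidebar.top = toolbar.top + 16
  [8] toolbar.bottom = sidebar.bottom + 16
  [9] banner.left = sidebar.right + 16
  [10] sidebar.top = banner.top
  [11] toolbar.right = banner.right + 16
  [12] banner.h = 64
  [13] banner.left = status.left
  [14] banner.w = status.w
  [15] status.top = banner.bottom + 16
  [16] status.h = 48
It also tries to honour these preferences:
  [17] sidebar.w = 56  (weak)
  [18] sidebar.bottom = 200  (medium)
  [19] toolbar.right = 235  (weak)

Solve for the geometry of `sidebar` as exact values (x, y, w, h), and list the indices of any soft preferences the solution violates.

sidebar = (x=16, y=21, w=85, h=179)
violated soft preferences: 17

1. sidebar.x = 16  [sidebar.left = toolbar.left + 16]
2. sidebar.y = 21  [sidebar.top = toolbar.top + 16]
3. sidebar.h = 179  [toolbar.bottom = sidebar.bottom + 16]
4. sidebar.w = 85  [banner.left = sidebar.right + 16]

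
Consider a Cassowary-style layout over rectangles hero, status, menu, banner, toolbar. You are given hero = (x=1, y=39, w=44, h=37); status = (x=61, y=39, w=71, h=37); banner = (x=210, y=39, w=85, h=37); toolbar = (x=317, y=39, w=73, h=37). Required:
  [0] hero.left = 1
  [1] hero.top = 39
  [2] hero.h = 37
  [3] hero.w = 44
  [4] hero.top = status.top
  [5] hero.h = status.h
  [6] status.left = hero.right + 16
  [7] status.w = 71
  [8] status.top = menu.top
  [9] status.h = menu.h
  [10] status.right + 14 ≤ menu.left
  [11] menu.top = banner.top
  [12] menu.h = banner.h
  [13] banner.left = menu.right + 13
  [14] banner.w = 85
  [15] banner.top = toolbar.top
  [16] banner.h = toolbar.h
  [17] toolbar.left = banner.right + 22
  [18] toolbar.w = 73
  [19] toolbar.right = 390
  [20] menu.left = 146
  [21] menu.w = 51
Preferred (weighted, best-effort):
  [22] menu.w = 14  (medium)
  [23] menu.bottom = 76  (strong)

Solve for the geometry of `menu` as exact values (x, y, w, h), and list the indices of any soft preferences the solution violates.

1. menu.y = 39  [status.top = menu.top]
2. menu.h = 37  [status.h = menu.h]
3. menu.x = 146  [menu.left = 146]
4. menu.w = 51  [menu.w = 51]

menu = (x=146, y=39, w=51, h=37)
violated soft preferences: 22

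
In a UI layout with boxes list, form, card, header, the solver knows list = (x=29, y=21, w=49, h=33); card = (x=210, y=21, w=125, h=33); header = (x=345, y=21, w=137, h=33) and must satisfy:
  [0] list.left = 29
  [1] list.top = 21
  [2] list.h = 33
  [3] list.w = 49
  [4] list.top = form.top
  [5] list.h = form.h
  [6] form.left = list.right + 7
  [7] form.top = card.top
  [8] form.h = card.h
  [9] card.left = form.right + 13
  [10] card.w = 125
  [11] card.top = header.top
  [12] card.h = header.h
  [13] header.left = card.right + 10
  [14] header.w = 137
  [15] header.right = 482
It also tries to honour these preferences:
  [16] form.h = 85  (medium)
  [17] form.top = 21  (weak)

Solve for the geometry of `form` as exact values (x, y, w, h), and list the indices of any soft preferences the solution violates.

1. form.y = 21  [list.top = form.top]
2. form.h = 33  [list.h = form.h]
3. form.x = 85  [form.left = list.right + 7]
4. form.w = 112  [card.left = form.right + 13]

form = (x=85, y=21, w=112, h=33)
violated soft preferences: 16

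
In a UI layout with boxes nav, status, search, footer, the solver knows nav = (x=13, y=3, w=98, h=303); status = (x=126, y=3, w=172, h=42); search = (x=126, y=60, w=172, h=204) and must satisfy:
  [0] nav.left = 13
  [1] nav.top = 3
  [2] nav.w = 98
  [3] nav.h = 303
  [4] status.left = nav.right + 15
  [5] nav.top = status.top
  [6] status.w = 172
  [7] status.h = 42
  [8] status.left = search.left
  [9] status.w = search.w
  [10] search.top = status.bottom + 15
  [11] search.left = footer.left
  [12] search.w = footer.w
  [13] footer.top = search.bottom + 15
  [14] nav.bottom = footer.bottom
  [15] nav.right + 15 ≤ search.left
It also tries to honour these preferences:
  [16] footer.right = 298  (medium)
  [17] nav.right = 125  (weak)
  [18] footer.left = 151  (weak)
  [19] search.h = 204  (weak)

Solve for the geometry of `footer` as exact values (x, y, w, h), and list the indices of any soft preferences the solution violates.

1. footer.x = 126  [search.left = footer.left]
2. footer.w = 172  [search.w = footer.w]
3. footer.y = 279  [footer.top = search.bottom + 15]
4. footer.h = 27  [nav.bottom = footer.bottom]

footer = (x=126, y=279, w=172, h=27)
violated soft preferences: 17, 18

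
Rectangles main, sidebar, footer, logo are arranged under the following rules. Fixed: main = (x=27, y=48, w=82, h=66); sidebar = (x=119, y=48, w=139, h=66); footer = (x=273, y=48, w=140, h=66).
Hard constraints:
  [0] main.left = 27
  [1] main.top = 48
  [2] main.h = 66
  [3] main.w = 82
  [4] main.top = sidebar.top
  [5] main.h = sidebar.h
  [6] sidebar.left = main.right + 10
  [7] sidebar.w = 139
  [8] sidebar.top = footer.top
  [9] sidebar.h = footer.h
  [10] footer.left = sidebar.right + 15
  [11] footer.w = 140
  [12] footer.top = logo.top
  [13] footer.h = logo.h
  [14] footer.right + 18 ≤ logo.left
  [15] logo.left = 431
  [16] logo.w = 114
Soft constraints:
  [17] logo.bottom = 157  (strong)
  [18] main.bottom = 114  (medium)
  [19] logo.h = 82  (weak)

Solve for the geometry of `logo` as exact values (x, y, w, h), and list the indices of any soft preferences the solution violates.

logo = (x=431, y=48, w=114, h=66)
violated soft preferences: 17, 19

1. logo.y = 48  [footer.top = logo.top]
2. logo.h = 66  [footer.h = logo.h]
3. logo.x = 431  [logo.left = 431]
4. logo.w = 114  [logo.w = 114]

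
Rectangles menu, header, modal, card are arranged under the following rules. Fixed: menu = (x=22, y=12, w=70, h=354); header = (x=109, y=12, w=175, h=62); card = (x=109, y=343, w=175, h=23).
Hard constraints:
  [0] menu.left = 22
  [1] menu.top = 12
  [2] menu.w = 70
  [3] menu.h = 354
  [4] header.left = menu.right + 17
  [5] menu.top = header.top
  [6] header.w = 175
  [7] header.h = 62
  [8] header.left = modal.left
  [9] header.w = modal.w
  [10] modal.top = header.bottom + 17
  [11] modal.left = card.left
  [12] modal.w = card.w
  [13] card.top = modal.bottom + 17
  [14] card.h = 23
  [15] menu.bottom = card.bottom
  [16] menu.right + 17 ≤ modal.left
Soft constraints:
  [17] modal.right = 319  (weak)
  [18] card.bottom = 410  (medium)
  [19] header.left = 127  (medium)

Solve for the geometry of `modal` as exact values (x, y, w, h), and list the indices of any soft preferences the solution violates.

modal = (x=109, y=91, w=175, h=235)
violated soft preferences: 17, 18, 19

1. modal.x = 109  [header.left = modal.left]
2. modal.w = 175  [header.w = modal.w]
3. modal.y = 91  [modal.top = header.bottom + 17]
4. modal.h = 235  [card.top = modal.bottom + 17]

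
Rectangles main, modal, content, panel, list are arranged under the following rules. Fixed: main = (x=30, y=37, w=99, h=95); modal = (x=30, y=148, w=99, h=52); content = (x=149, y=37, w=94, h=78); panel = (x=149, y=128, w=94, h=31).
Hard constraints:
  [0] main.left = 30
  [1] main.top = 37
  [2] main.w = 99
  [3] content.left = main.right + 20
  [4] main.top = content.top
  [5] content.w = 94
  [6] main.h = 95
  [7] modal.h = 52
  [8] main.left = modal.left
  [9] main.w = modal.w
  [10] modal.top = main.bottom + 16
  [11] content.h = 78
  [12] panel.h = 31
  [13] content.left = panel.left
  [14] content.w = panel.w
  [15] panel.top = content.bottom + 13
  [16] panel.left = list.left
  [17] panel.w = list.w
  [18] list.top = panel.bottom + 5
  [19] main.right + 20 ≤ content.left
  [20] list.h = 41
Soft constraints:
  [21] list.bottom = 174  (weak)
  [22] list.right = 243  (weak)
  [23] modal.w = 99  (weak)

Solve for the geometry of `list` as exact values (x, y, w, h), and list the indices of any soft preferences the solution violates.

1. list.x = 149  [panel.left = list.left]
2. list.w = 94  [panel.w = list.w]
3. list.y = 164  [list.top = panel.bottom + 5]
4. list.h = 41  [list.h = 41]

list = (x=149, y=164, w=94, h=41)
violated soft preferences: 21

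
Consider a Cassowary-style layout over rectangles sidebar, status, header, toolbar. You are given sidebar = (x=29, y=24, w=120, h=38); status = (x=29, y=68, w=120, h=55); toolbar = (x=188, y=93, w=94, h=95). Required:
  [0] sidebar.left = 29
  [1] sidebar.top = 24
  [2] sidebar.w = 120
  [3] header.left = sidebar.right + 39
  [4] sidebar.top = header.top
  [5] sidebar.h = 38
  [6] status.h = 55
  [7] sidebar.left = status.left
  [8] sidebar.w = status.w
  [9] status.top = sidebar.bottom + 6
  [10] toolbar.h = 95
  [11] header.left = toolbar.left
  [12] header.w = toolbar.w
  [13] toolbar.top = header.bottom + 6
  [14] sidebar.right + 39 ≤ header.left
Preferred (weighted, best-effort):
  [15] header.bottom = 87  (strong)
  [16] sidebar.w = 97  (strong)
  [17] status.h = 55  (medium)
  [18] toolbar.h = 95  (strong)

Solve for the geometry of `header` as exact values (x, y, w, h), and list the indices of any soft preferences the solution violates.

1. header.x = 188  [header.left = sidebar.right + 39]
2. header.y = 24  [sidebar.top = header.top]
3. header.w = 94  [header.w = toolbar.w]
4. header.h = 63  [toolbar.top = header.bottom + 6]

header = (x=188, y=24, w=94, h=63)
violated soft preferences: 16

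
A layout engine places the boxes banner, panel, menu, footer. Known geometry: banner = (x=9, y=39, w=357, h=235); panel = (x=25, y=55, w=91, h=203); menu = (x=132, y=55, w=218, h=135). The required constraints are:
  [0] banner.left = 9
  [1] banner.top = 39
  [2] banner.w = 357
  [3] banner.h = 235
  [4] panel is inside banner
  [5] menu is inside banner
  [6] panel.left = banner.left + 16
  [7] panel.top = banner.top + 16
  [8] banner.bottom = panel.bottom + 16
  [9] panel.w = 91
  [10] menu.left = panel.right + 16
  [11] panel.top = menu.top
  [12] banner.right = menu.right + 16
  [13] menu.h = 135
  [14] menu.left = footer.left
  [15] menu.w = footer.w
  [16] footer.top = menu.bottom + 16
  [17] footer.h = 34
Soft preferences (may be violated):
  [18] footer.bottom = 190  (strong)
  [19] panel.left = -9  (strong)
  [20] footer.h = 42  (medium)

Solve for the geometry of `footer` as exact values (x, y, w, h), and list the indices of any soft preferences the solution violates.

footer = (x=132, y=206, w=218, h=34)
violated soft preferences: 18, 19, 20

1. footer.x = 132  [menu.left = footer.left]
2. footer.w = 218  [menu.w = footer.w]
3. footer.y = 206  [footer.top = menu.bottom + 16]
4. footer.h = 34  [footer.h = 34]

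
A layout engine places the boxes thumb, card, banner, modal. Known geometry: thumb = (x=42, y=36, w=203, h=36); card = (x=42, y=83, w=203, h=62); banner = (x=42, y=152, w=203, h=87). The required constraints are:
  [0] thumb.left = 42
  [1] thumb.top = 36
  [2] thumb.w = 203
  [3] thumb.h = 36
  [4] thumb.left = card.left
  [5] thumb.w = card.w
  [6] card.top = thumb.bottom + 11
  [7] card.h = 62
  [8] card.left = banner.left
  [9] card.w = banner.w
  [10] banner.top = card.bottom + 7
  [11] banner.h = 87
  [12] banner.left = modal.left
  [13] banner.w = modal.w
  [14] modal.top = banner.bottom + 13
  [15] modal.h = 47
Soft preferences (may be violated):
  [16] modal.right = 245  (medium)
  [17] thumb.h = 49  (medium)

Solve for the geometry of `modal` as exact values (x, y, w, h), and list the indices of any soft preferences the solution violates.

1. modal.x = 42  [banner.left = modal.left]
2. modal.w = 203  [banner.w = modal.w]
3. modal.y = 252  [modal.top = banner.bottom + 13]
4. modal.h = 47  [modal.h = 47]

modal = (x=42, y=252, w=203, h=47)
violated soft preferences: 17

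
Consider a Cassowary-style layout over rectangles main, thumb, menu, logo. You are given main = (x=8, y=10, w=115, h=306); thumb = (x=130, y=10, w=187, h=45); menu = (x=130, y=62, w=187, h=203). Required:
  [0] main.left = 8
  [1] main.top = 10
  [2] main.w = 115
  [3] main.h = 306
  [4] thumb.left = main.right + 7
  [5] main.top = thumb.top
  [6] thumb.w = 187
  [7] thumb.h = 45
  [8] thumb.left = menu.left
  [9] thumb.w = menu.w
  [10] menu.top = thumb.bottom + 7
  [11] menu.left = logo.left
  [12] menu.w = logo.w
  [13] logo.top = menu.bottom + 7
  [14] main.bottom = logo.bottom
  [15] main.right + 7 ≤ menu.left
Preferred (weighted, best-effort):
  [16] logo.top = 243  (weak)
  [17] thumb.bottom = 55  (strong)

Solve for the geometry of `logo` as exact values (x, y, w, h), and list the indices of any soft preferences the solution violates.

1. logo.x = 130  [menu.left = logo.left]
2. logo.w = 187  [menu.w = logo.w]
3. logo.y = 272  [logo.top = menu.bottom + 7]
4. logo.h = 44  [main.bottom = logo.bottom]

logo = (x=130, y=272, w=187, h=44)
violated soft preferences: 16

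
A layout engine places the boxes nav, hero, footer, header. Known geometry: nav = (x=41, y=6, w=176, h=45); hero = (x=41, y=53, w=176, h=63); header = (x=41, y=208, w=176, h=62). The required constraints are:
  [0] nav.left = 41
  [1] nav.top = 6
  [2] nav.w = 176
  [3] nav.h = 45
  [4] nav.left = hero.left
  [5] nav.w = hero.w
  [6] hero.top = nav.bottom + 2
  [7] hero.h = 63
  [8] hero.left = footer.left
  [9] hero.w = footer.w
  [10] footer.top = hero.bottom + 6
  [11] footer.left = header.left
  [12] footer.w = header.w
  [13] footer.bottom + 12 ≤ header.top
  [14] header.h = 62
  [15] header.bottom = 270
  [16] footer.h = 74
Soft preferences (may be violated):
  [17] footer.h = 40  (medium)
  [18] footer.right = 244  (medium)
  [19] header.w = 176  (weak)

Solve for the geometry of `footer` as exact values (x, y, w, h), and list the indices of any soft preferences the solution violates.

footer = (x=41, y=122, w=176, h=74)
violated soft preferences: 17, 18

1. footer.x = 41  [hero.left = footer.left]
2. footer.w = 176  [hero.w = footer.w]
3. footer.y = 122  [footer.top = hero.bottom + 6]
4. footer.h = 74  [footer.h = 74]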